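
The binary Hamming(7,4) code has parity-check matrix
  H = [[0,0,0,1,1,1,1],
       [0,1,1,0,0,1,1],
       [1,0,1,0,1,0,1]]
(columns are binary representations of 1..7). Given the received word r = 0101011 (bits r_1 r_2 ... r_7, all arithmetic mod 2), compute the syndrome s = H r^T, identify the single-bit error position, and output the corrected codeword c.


s = (1, 1, 1)^T, error position = 7, corrected codeword c = 0101010

Compute s = H r^T mod 2 one row at a time:
  s_1 = 1 + 0 + 1 + 1 = 3 ≡ 1 (mod 2).
  s_2 = 1 + 0 + 1 + 1 = 3 ≡ 1 (mod 2).
  s_3 = 0 + 0 + 0 + 1 = 1 ≡ 1 (mod 2).
s = (1, 1, 1)^T — this equals column 7 of H (binary 111), so error is at position 7.
Correct: flip bit 7 of r = 0101011 to get c = 0101010.


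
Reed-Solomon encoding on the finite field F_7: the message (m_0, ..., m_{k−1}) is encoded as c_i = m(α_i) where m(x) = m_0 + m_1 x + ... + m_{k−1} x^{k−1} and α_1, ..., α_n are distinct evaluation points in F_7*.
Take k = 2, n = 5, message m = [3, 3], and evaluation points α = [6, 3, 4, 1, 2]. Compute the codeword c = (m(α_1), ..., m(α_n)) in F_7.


c = [0, 5, 1, 6, 2]

Message polynomial: m(x) = 3 + 3·x (mod 7).
For each evaluation point α_i, compute m(α_i) mod 7:
  α_1 = 6: Horner steps 3 → 0, so m(6) = 0.
  α_2 = 3: Horner steps 3 → 5, so m(3) = 5.
  α_3 = 4: Horner steps 3 → 1, so m(4) = 1.
  α_4 = 1: Horner steps 3 → 6, so m(1) = 6.
  α_5 = 2: Horner steps 3 → 2, so m(2) = 2.
Codeword c = [0, 5, 1, 6, 2] ∈ F_7^5.


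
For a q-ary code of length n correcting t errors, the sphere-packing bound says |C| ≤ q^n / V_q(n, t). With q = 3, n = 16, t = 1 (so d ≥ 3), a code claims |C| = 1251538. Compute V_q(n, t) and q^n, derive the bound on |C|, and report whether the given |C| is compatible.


V_q(n, t) = 33, q^n = 43046721, Hamming bound = 1304446, |C| = 1251538 ≤ bound (satisfied).

Step 1: Compute V_q(n, t) = Σ_{j=0}^1 C(n, j) (q−1)^j.
  j = 0: C(16,0)·(2)^0 = 1·1 = 1.
  j = 1: C(16,1)·(2)^1 = 16·2 = 32.
  V_q(n, t) = 1 + 32 = 33.
Step 2: q^n = 3^16 = 43046721.
Step 3: Hamming bound ⌊q^n / V_q(n,t)⌋ = ⌊43046721/33⌋ = 1304446.
Step 4: Compare |C| = 1251538 to 1304446: satisfied.
The claimed |C| lies below the Hamming bound.


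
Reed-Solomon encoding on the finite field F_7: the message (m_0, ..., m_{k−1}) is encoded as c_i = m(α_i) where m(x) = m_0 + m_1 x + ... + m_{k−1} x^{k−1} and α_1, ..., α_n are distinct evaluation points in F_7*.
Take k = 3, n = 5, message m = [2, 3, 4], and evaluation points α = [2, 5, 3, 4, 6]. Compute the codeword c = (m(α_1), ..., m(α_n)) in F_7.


c = [3, 5, 5, 1, 3]

Message polynomial: m(x) = 2 + 3·x + 4·x^2 (mod 7).
For each evaluation point α_i, compute m(α_i) mod 7:
  α_1 = 2: Horner steps 4 → 4 → 3, so m(2) = 3.
  α_2 = 5: Horner steps 4 → 2 → 5, so m(5) = 5.
  α_3 = 3: Horner steps 4 → 1 → 5, so m(3) = 5.
  α_4 = 4: Horner steps 4 → 5 → 1, so m(4) = 1.
  α_5 = 6: Horner steps 4 → 6 → 3, so m(6) = 3.
Codeword c = [3, 5, 5, 1, 3] ∈ F_7^5.


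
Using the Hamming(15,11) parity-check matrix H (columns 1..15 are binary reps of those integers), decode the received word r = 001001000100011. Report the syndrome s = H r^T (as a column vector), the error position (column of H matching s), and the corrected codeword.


s = (1, 1, 1, 0)^T, error position = 14, corrected codeword c = 001001000100001

Compute s = H r^T mod 2 one row at a time:
  s_1 = 0 + 0 + 1 + 0 + 0 + 0 + 1 + 1 = 3 ≡ 1 (mod 2).
  s_2 = 0 + 0 + 1 + 0 + 0 + 0 + 1 + 1 = 3 ≡ 1 (mod 2).
  s_3 = 0 + 1 + 1 + 0 + 1 + 0 + 1 + 1 = 5 ≡ 1 (mod 2).
  s_4 = 0 + 1 + 0 + 0 + 0 + 0 + 0 + 1 = 2 ≡ 0 (mod 2).
s = (1, 1, 1, 0)^T — this equals column 14 of H (binary 1110), so error is at position 14.
Correct: flip bit 14 of r = 001001000100011 to get c = 001001000100001.


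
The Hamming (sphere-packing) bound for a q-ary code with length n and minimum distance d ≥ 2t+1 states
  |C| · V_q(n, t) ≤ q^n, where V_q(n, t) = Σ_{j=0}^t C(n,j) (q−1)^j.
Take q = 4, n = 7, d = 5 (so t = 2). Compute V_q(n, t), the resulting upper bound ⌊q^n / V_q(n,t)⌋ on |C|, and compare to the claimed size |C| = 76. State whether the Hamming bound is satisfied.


V_q(n, t) = 211, q^n = 16384, Hamming bound = 77, |C| = 76 ≤ bound (satisfied).

Step 1: Compute V_q(n, t) = Σ_{j=0}^2 C(n, j) (q−1)^j.
  j = 0: C(7,0)·(3)^0 = 1·1 = 1.
  j = 1: C(7,1)·(3)^1 = 7·3 = 21.
  j = 2: C(7,2)·(3)^2 = 21·9 = 189.
  V_q(n, t) = 1 + 21 + 189 = 211.
Step 2: q^n = 4^7 = 16384.
Step 3: Hamming bound ⌊q^n / V_q(n,t)⌋ = ⌊16384/211⌋ = 77.
Step 4: Compare |C| = 76 to 77: satisfied.
The claimed |C| lies below the Hamming bound.


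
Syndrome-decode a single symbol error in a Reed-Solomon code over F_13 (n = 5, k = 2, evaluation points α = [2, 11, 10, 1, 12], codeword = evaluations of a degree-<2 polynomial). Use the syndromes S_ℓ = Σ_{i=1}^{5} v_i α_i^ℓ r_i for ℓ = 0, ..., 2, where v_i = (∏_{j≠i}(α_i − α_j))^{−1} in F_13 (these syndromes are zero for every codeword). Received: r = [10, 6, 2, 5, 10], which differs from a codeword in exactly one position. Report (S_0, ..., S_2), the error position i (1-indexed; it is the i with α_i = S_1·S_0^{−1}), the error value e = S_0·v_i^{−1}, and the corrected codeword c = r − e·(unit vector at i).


S = (5, 10, 7), error at position 1, error magnitude e = 1, c = [9, 6, 2, 5, 10].

Step 1: column multipliers v_i = (∏_{j≠i}(α_i − α_j))^{−1} mod 13.
  i = 1 (α = 2): (2−11)(2−10)(2−1)(2−12) = (−9)·(−8)·1·(−10) = −720 ≡ 8, so v_1 = 8^{−1} = 5 (mod 13).
  i = 2 (α = 11): (11−2)(11−10)(11−1)(11−12) = 9·1·10·(−1) = −90 ≡ 1, so v_2 = 1^{−1} = 1 (mod 13).
  i = 3 (α = 10): (10−2)(10−11)(10−1)(10−12) = 8·(−1)·9·(−2) = 144 ≡ 1, so v_3 = 1^{−1} = 1 (mod 13).
  i = 4 (α = 1): (1−2)(1−11)(1−10)(1−12) = (−1)·(−10)·(−9)·(−11) = 990 ≡ 2, so v_4 = 2^{−1} = 7 (mod 13).
  i = 5 (α = 12): (12−2)(12−11)(12−10)(12−1) = 10·1·2·11 = 220 ≡ 12, so v_5 = 12^{−1} = 12 (mod 13).
  v = [5, 1, 1, 7, 12].
Step 2: syndromes of r = [10, 6, 2, 5, 10] (all sums mod 13).
  S_0 = Σ v_i r_i = 5·10 + 1·6 + 1·2 + 7·5 + 12·10 = 213 ≡ 5.
  S_1 = Σ v_i α_i r_i = 5·2·10 + 1·11·6 + 1·10·2 + 7·1·5 + 12·12·10 = 1661 ≡ 10.
  α_i^2 mod 13 = [4, 4, 9, 1, 1].
  S_2 = Σ v_i α_i^2 r_i = 5·4·10 + 1·4·6 + 1·9·2 + 7·1·5 + 12·1·10 = 397 ≡ 7.
  S = (5, 10, 7) ≠ 0, so r is not a codeword (an error is present).
Step 3: locate the error. For a single error e at position i, S_ℓ = v_i·e·α_i^ℓ, so α_err = S_1/S_0.
  S_0^{−1} = 5^{−1} = 8 (mod 13), so α_err = 10·8 = 80 ≡ 2 = α_1. Error position i = 1.
  Consistency check: S_2/S_1 = 7·4 = 28 ≡ 2 = α_err ✓ (single-error assumption holds).
Step 4: error magnitude e = S_0/v_1 = S_0·∏_{j≠1}(α_1 − α_j) = 5·8 = 40 ≡ 1 (mod 13).
Step 5: correct position 1: c_1 = r_1 − e = 10 − 1 ≡ 9 (mod 13). Hence c = [9, 6, 2, 5, 10].
  Check: interpolating c through the α_i gives m(x) = 1 + 4·x (degree < 2) with m(α_i) = c_i for every i, so c is indeed a codeword.


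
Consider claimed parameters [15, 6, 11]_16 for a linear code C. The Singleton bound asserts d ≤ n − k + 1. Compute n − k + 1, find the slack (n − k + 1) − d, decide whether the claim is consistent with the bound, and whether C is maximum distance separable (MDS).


Singleton RHS = n − k + 1 = 10, slack = -1, bound violated (no such code; not MDS).

Singleton bound: d ≤ n − k + 1.
Here n = 15, k = 6, so n − k + 1 = 10.
Given d = 11, check d ≤ 10: NO.
Slack = (n − k + 1) − d = -1.
The slack is negative: d = 11 exceeds n − k + 1 = 10 by 1, so the Singleton bound is violated and no linear [15, 6, 11]_16 code can exist. In particular it is not MDS (MDS requires d = n − k + 1 exactly).
Description: the claimed parameters are [15, 6, 11]_16; such a code would be impossible (violates the Singleton bound).


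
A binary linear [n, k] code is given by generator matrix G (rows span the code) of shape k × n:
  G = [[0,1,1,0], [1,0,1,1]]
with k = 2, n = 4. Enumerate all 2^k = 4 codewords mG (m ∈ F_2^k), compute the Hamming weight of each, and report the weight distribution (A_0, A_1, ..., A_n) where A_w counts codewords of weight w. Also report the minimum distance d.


Weight distribution: A_0 = 1, A_2 = 1, A_3 = 2. Minimum distance d = 2.

Enumerate all 2^2 = 4 messages m ∈ F_2^2.
For each, compute codeword c = mG in F_2^4, then tally its weight.
  m = 00 → c = 0000, weight = 0.
  m = 10 → c = 0110, weight = 2.
  m = 01 → c = 1011, weight = 3.
  m = 11 → c = 1101, weight = 3.
Tally weights:
  weight 0: 1 codewords.
  weight 2: 1 codewords.
  weight 3: 2 codewords.
Minimum distance d = smallest w > 0 with A_w > 0 = 2.
Sanity: Σ A_w = 4 = 2^2 = 4 ✓.


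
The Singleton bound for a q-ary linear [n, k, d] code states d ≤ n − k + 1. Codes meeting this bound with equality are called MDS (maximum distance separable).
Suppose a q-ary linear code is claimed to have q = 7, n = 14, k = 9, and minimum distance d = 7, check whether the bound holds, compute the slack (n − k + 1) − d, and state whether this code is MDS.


Singleton RHS = n − k + 1 = 6, slack = -1, bound violated (no such code; not MDS).

Singleton bound: d ≤ n − k + 1.
Here n = 14, k = 9, so n − k + 1 = 6.
Given d = 7, check d ≤ 6: NO.
Slack = (n − k + 1) − d = -1.
The slack is negative: d = 7 exceeds n − k + 1 = 6 by 1, so the Singleton bound is violated and no linear [14, 9, 7]_7 code can exist. In particular it is not MDS (MDS requires d = n − k + 1 exactly).
Description: the claimed parameters are [14, 9, 7]_7; such a code would be impossible (violates the Singleton bound).


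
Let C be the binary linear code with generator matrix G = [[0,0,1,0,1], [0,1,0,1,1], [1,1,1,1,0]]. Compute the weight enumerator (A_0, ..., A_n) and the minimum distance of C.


Weight distribution: A_0 = 1, A_1 = 1, A_2 = 1, A_3 = 3, A_4 = 2. Minimum distance d = 1.

Enumerate all 2^3 = 8 messages m ∈ F_2^3.
For each, compute codeword c = mG in F_2^5, then tally its weight.
  m = 000 → c = 00000, weight = 0.
  m = 100 → c = 00101, weight = 2.
  m = 010 → c = 01011, weight = 3.
  m = 110 → c = 01110, weight = 3.
  m = 001 → c = 11110, weight = 4.
  m = 101 → c = 11011, weight = 4.
  m = 011 → c = 10101, weight = 3.
  m = 111 → c = 10000, weight = 1.
Tally weights:
  weight 0: 1 codewords.
  weight 1: 1 codewords.
  weight 2: 1 codewords.
  weight 3: 3 codewords.
  weight 4: 2 codewords.
Minimum distance d = smallest w > 0 with A_w > 0 = 1.
Sanity: Σ A_w = 8 = 2^3 = 8 ✓.


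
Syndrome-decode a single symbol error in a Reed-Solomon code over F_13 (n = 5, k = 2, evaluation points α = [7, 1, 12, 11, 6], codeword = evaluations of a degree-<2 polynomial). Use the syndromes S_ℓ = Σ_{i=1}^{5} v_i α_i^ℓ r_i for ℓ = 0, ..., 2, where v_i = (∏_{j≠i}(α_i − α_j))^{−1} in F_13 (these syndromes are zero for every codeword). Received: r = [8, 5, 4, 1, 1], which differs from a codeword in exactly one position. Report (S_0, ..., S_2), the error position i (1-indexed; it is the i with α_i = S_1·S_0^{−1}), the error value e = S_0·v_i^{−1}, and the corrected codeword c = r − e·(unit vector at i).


S = (7, 12, 2), error at position 4, error magnitude e = 4, c = [8, 5, 4, 10, 1].

Step 1: column multipliers v_i = (∏_{j≠i}(α_i − α_j))^{−1} mod 13.
  i = 1 (α = 7): (7−1)(7−12)(7−11)(7−6) = 6·(−5)·(−4)·1 = 120 ≡ 3, so v_1 = 3^{−1} = 9 (mod 13).
  i = 2 (α = 1): (1−7)(1−12)(1−11)(1−6) = (−6)·(−11)·(−10)·(−5) = 3300 ≡ 11, so v_2 = 11^{−1} = 6 (mod 13).
  i = 3 (α = 12): (12−7)(12−1)(12−11)(12−6) = 5·11·1·6 = 330 ≡ 5, so v_3 = 5^{−1} = 8 (mod 13).
  i = 4 (α = 11): (11−7)(11−1)(11−12)(11−6) = 4·10·(−1)·5 = −200 ≡ 8, so v_4 = 8^{−1} = 5 (mod 13).
  i = 5 (α = 6): (6−7)(6−1)(6−12)(6−11) = (−1)·5·(−6)·(−5) = −150 ≡ 6, so v_5 = 6^{−1} = 11 (mod 13).
  v = [9, 6, 8, 5, 11].
Step 2: syndromes of r = [8, 5, 4, 1, 1] (all sums mod 13).
  S_0 = Σ v_i r_i = 9·8 + 6·5 + 8·4 + 5·1 + 11·1 = 150 ≡ 7.
  S_1 = Σ v_i α_i r_i = 9·7·8 + 6·1·5 + 8·12·4 + 5·11·1 + 11·6·1 = 1039 ≡ 12.
  α_i^2 mod 13 = [10, 1, 1, 4, 10].
  S_2 = Σ v_i α_i^2 r_i = 9·10·8 + 6·1·5 + 8·1·4 + 5·4·1 + 11·10·1 = 912 ≡ 2.
  S = (7, 12, 2) ≠ 0, so r is not a codeword (an error is present).
Step 3: locate the error. For a single error e at position i, S_ℓ = v_i·e·α_i^ℓ, so α_err = S_1/S_0.
  S_0^{−1} = 7^{−1} = 2 (mod 13), so α_err = 12·2 = 24 ≡ 11 = α_4. Error position i = 4.
  Consistency check: S_2/S_1 = 2·12 = 24 ≡ 11 = α_err ✓ (single-error assumption holds).
Step 4: error magnitude e = S_0/v_4 = S_0·∏_{j≠4}(α_4 − α_j) = 7·8 = 56 ≡ 4 (mod 13).
Step 5: correct position 4: c_4 = r_4 − e = 1 − 4 ≡ 10 (mod 13). Hence c = [8, 5, 4, 10, 1].
  Check: interpolating c through the α_i gives m(x) = 11 + 7·x (degree < 2) with m(α_i) = c_i for every i, so c is indeed a codeword.


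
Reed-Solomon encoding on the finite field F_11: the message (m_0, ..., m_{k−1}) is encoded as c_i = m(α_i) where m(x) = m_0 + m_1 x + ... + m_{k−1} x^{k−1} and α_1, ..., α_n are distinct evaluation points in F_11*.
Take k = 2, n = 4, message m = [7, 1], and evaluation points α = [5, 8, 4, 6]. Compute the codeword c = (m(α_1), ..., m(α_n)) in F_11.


c = [1, 4, 0, 2]

Message polynomial: m(x) = 7 + 1·x (mod 11).
For each evaluation point α_i, compute m(α_i) mod 11:
  α_1 = 5: Horner steps 1 → 1, so m(5) = 1.
  α_2 = 8: Horner steps 1 → 4, so m(8) = 4.
  α_3 = 4: Horner steps 1 → 0, so m(4) = 0.
  α_4 = 6: Horner steps 1 → 2, so m(6) = 2.
Codeword c = [1, 4, 0, 2] ∈ F_11^4.


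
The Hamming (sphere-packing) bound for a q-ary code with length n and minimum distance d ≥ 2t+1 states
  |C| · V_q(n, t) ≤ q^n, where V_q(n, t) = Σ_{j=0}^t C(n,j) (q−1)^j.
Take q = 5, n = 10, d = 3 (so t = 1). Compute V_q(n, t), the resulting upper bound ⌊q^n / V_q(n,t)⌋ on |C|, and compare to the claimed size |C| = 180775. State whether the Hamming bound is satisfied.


V_q(n, t) = 41, q^n = 9765625, Hamming bound = 238185, |C| = 180775 ≤ bound (satisfied).

Step 1: Compute V_q(n, t) = Σ_{j=0}^1 C(n, j) (q−1)^j.
  j = 0: C(10,0)·(4)^0 = 1·1 = 1.
  j = 1: C(10,1)·(4)^1 = 10·4 = 40.
  V_q(n, t) = 1 + 40 = 41.
Step 2: q^n = 5^10 = 9765625.
Step 3: Hamming bound ⌊q^n / V_q(n,t)⌋ = ⌊9765625/41⌋ = 238185.
Step 4: Compare |C| = 180775 to 238185: satisfied.
The claimed |C| lies below the Hamming bound.


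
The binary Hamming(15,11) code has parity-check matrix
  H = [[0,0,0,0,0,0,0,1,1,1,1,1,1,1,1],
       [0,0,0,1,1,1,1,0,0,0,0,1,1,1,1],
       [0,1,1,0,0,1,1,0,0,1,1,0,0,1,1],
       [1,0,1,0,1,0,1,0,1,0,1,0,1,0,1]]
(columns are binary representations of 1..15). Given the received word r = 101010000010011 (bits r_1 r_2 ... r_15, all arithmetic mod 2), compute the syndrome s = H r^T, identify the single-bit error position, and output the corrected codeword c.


s = (1, 1, 0, 1)^T, error position = 13, corrected codeword c = 101010000010111

Compute s = H r^T mod 2 one row at a time:
  s_1 = 0 + 0 + 0 + 1 + 0 + 0 + 1 + 1 = 3 ≡ 1 (mod 2).
  s_2 = 0 + 1 + 0 + 0 + 0 + 0 + 1 + 1 = 3 ≡ 1 (mod 2).
  s_3 = 0 + 1 + 0 + 0 + 0 + 1 + 1 + 1 = 4 ≡ 0 (mod 2).
  s_4 = 1 + 1 + 1 + 0 + 0 + 1 + 0 + 1 = 5 ≡ 1 (mod 2).
s = (1, 1, 0, 1)^T — this equals column 13 of H (binary 1101), so error is at position 13.
Correct: flip bit 13 of r = 101010000010011 to get c = 101010000010111.


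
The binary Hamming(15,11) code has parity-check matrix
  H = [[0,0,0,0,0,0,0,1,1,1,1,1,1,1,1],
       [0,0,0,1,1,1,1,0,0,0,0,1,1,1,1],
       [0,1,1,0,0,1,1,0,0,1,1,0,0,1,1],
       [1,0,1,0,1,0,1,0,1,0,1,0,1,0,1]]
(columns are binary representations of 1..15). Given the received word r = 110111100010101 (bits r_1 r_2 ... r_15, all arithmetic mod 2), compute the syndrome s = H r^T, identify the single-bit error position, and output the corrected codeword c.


s = (1, 0, 1, 0)^T, error position = 10, corrected codeword c = 110111100110101

Compute s = H r^T mod 2 one row at a time:
  s_1 = 0 + 0 + 0 + 1 + 0 + 1 + 0 + 1 = 3 ≡ 1 (mod 2).
  s_2 = 1 + 1 + 1 + 1 + 0 + 1 + 0 + 1 = 6 ≡ 0 (mod 2).
  s_3 = 1 + 0 + 1 + 1 + 0 + 1 + 0 + 1 = 5 ≡ 1 (mod 2).
  s_4 = 1 + 0 + 1 + 1 + 0 + 1 + 1 + 1 = 6 ≡ 0 (mod 2).
s = (1, 0, 1, 0)^T — this equals column 10 of H (binary 1010), so error is at position 10.
Correct: flip bit 10 of r = 110111100010101 to get c = 110111100110101.


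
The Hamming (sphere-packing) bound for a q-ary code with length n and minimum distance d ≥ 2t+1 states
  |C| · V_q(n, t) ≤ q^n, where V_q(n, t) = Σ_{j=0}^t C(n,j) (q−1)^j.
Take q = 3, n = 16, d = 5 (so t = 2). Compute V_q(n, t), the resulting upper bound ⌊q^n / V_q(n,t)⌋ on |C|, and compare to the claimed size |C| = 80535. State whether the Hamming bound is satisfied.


V_q(n, t) = 513, q^n = 43046721, Hamming bound = 83911, |C| = 80535 ≤ bound (satisfied).

Step 1: Compute V_q(n, t) = Σ_{j=0}^2 C(n, j) (q−1)^j.
  j = 0: C(16,0)·(2)^0 = 1·1 = 1.
  j = 1: C(16,1)·(2)^1 = 16·2 = 32.
  j = 2: C(16,2)·(2)^2 = 120·4 = 480.
  V_q(n, t) = 1 + 32 + 480 = 513.
Step 2: q^n = 3^16 = 43046721.
Step 3: Hamming bound ⌊q^n / V_q(n,t)⌋ = ⌊43046721/513⌋ = 83911.
Step 4: Compare |C| = 80535 to 83911: satisfied.
The claimed |C| lies below the Hamming bound.


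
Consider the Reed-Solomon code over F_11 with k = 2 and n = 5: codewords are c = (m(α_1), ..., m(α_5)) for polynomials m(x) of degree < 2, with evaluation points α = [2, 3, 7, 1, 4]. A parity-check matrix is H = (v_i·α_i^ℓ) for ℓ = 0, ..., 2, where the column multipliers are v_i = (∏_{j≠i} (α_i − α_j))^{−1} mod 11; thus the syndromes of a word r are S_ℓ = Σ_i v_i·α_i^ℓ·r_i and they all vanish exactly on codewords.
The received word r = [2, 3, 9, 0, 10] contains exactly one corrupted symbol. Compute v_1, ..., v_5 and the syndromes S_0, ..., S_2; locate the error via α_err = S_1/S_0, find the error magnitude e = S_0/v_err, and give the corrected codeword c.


S = (6, 1, 2), error at position 1, error magnitude e = 6, c = [7, 3, 9, 0, 10].

Step 1: column multipliers v_i = (∏_{j≠i}(α_i − α_j))^{−1} mod 11.
  i = 1 (α = 2): (2−3)(2−7)(2−1)(2−4) = (−1)·(−5)·1·(−2) = −10 ≡ 1, so v_1 = 1^{−1} = 1 (mod 11).
  i = 2 (α = 3): (3−2)(3−7)(3−1)(3−4) = 1·(−4)·2·(−1) = 8 ≡ 8, so v_2 = 8^{−1} = 7 (mod 11).
  i = 3 (α = 7): (7−2)(7−3)(7−1)(7−4) = 5·4·6·3 = 360 ≡ 8, so v_3 = 8^{−1} = 7 (mod 11).
  i = 4 (α = 1): (1−2)(1−3)(1−7)(1−4) = (−1)·(−2)·(−6)·(−3) = 36 ≡ 3, so v_4 = 3^{−1} = 4 (mod 11).
  i = 5 (α = 4): (4−2)(4−3)(4−7)(4−1) = 2·1·(−3)·3 = −18 ≡ 4, so v_5 = 4^{−1} = 3 (mod 11).
  v = [1, 7, 7, 4, 3].
Step 2: syndromes of r = [2, 3, 9, 0, 10] (all sums mod 11).
  S_0 = Σ v_i r_i = 1·2 + 7·3 + 7·9 + 4·0 + 3·10 = 116 ≡ 6.
  S_1 = Σ v_i α_i r_i = 1·2·2 + 7·3·3 + 7·7·9 + 4·1·0 + 3·4·10 = 628 ≡ 1.
  α_i^2 mod 11 = [4, 9, 5, 1, 5].
  S_2 = Σ v_i α_i^2 r_i = 1·4·2 + 7·9·3 + 7·5·9 + 4·1·0 + 3·5·10 = 662 ≡ 2.
  S = (6, 1, 2) ≠ 0, so r is not a codeword (an error is present).
Step 3: locate the error. For a single error e at position i, S_ℓ = v_i·e·α_i^ℓ, so α_err = S_1/S_0.
  S_0^{−1} = 6^{−1} = 2 (mod 11), so α_err = 1·2 = 2 ≡ 2 = α_1. Error position i = 1.
  Consistency check: S_2/S_1 = 2·1 = 2 ≡ 2 = α_err ✓ (single-error assumption holds).
Step 4: error magnitude e = S_0/v_1 = S_0·∏_{j≠1}(α_1 − α_j) = 6·1 = 6 ≡ 6 (mod 11).
Step 5: correct position 1: c_1 = r_1 − e = 2 − 6 ≡ 7 (mod 11). Hence c = [7, 3, 9, 0, 10].
  Check: interpolating c through the α_i gives m(x) = 4 + 7·x (degree < 2) with m(α_i) = c_i for every i, so c is indeed a codeword.


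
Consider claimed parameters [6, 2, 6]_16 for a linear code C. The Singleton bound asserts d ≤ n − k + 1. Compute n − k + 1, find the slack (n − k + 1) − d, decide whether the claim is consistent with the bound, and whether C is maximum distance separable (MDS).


Singleton RHS = n − k + 1 = 5, slack = -1, bound violated (no such code; not MDS).

Singleton bound: d ≤ n − k + 1.
Here n = 6, k = 2, so n − k + 1 = 5.
Given d = 6, check d ≤ 5: NO.
Slack = (n − k + 1) − d = -1.
The slack is negative: d = 6 exceeds n − k + 1 = 5 by 1, so the Singleton bound is violated and no linear [6, 2, 6]_16 code can exist. In particular it is not MDS (MDS requires d = n − k + 1 exactly).
Description: the claimed parameters are [6, 2, 6]_16; such a code would be impossible (violates the Singleton bound).


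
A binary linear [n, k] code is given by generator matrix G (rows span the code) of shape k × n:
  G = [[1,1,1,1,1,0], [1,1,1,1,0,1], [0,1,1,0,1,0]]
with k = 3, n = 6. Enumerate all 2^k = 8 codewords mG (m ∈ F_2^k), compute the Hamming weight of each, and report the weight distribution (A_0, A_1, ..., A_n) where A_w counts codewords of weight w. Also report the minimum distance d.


Weight distribution: A_0 = 1, A_2 = 2, A_3 = 2, A_4 = 1, A_5 = 2. Minimum distance d = 2.

Enumerate all 2^3 = 8 messages m ∈ F_2^3.
For each, compute codeword c = mG in F_2^6, then tally its weight.
  m = 000 → c = 000000, weight = 0.
  m = 100 → c = 111110, weight = 5.
  m = 010 → c = 111101, weight = 5.
  m = 110 → c = 000011, weight = 2.
  m = 001 → c = 011010, weight = 3.
  m = 101 → c = 100100, weight = 2.
  m = 011 → c = 100111, weight = 4.
  m = 111 → c = 011001, weight = 3.
Tally weights:
  weight 0: 1 codewords.
  weight 2: 2 codewords.
  weight 3: 2 codewords.
  weight 4: 1 codewords.
  weight 5: 2 codewords.
Minimum distance d = smallest w > 0 with A_w > 0 = 2.
Sanity: Σ A_w = 8 = 2^3 = 8 ✓.


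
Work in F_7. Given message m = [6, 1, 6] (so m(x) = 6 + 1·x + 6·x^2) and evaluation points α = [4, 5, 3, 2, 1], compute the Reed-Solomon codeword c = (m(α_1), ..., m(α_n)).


c = [1, 0, 0, 4, 6]

Message polynomial: m(x) = 6 + 1·x + 6·x^2 (mod 7).
For each evaluation point α_i, compute m(α_i) mod 7:
  α_1 = 4: Horner steps 6 → 4 → 1, so m(4) = 1.
  α_2 = 5: Horner steps 6 → 3 → 0, so m(5) = 0.
  α_3 = 3: Horner steps 6 → 5 → 0, so m(3) = 0.
  α_4 = 2: Horner steps 6 → 6 → 4, so m(2) = 4.
  α_5 = 1: Horner steps 6 → 0 → 6, so m(1) = 6.
Codeword c = [1, 0, 0, 4, 6] ∈ F_7^5.


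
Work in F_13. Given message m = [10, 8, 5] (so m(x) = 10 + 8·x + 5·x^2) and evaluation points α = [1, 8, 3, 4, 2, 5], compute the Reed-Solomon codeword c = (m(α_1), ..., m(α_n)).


c = [10, 4, 1, 5, 7, 6]

Message polynomial: m(x) = 10 + 8·x + 5·x^2 (mod 13).
For each evaluation point α_i, compute m(α_i) mod 13:
  α_1 = 1: Horner steps 5 → 0 → 10, so m(1) = 10.
  α_2 = 8: Horner steps 5 → 9 → 4, so m(8) = 4.
  α_3 = 3: Horner steps 5 → 10 → 1, so m(3) = 1.
  α_4 = 4: Horner steps 5 → 2 → 5, so m(4) = 5.
  α_5 = 2: Horner steps 5 → 5 → 7, so m(2) = 7.
  α_6 = 5: Horner steps 5 → 7 → 6, so m(5) = 6.
Codeword c = [10, 4, 1, 5, 7, 6] ∈ F_13^6.


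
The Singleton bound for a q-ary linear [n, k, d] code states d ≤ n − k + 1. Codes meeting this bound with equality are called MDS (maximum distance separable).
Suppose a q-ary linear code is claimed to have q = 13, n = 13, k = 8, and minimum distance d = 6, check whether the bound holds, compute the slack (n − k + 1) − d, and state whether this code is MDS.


Singleton RHS = n − k + 1 = 6, slack = 0, bound satisfied, MDS.

Singleton bound: d ≤ n − k + 1.
Here n = 13, k = 8, so n − k + 1 = 6.
Given d = 6, check d ≤ 6: YES.
Slack = (n − k + 1) − d = 0.
The code is MDS (slack = 0).
Description: the claimed parameters are [13, 8, 6]_13; such a code would be MDS (meets Singleton bound).


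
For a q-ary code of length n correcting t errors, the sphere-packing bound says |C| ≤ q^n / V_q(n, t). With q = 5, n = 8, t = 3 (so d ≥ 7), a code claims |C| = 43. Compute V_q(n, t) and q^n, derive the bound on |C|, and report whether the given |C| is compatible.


V_q(n, t) = 4065, q^n = 390625, Hamming bound = 96, |C| = 43 ≤ bound (satisfied).

Step 1: Compute V_q(n, t) = Σ_{j=0}^3 C(n, j) (q−1)^j.
  j = 0: C(8,0)·(4)^0 = 1·1 = 1.
  j = 1: C(8,1)·(4)^1 = 8·4 = 32.
  j = 2: C(8,2)·(4)^2 = 28·16 = 448.
  j = 3: C(8,3)·(4)^3 = 56·64 = 3584.
  V_q(n, t) = 1 + 32 + 448 + 3584 = 4065.
Step 2: q^n = 5^8 = 390625.
Step 3: Hamming bound ⌊q^n / V_q(n,t)⌋ = ⌊390625/4065⌋ = 96.
Step 4: Compare |C| = 43 to 96: satisfied.
The claimed |C| lies below the Hamming bound.


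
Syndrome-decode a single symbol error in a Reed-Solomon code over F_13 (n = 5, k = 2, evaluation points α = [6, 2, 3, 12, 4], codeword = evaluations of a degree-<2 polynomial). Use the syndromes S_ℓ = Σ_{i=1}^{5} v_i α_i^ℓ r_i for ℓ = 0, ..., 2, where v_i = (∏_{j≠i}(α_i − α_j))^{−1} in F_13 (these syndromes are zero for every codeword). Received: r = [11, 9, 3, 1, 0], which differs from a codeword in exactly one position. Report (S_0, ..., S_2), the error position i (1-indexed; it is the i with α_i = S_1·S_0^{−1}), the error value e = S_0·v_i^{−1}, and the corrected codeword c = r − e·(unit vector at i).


S = (7, 2, 8), error at position 5, error magnitude e = 3, c = [11, 9, 3, 1, 10].

Step 1: column multipliers v_i = (∏_{j≠i}(α_i − α_j))^{−1} mod 13.
  i = 1 (α = 6): (6−2)(6−3)(6−12)(6−4) = 4·3·(−6)·2 = −144 ≡ 12, so v_1 = 12^{−1} = 12 (mod 13).
  i = 2 (α = 2): (2−6)(2−3)(2−12)(2−4) = (−4)·(−1)·(−10)·(−2) = 80 ≡ 2, so v_2 = 2^{−1} = 7 (mod 13).
  i = 3 (α = 3): (3−6)(3−2)(3−12)(3−4) = (−3)·1·(−9)·(−1) = −27 ≡ 12, so v_3 = 12^{−1} = 12 (mod 13).
  i = 4 (α = 12): (12−6)(12−2)(12−3)(12−4) = 6·10·9·8 = 4320 ≡ 4, so v_4 = 4^{−1} = 10 (mod 13).
  i = 5 (α = 4): (4−6)(4−2)(4−3)(4−12) = (−2)·2·1·(−8) = 32 ≡ 6, so v_5 = 6^{−1} = 11 (mod 13).
  v = [12, 7, 12, 10, 11].
Step 2: syndromes of r = [11, 9, 3, 1, 0] (all sums mod 13).
  S_0 = Σ v_i r_i = 12·11 + 7·9 + 12·3 + 10·1 + 11·0 = 241 ≡ 7.
  S_1 = Σ v_i α_i r_i = 12·6·11 + 7·2·9 + 12·3·3 + 10·12·1 + 11·4·0 = 1146 ≡ 2.
  α_i^2 mod 13 = [10, 4, 9, 1, 3].
  S_2 = Σ v_i α_i^2 r_i = 12·10·11 + 7·4·9 + 12·9·3 + 10·1·1 + 11·3·0 = 1906 ≡ 8.
  S = (7, 2, 8) ≠ 0, so r is not a codeword (an error is present).
Step 3: locate the error. For a single error e at position i, S_ℓ = v_i·e·α_i^ℓ, so α_err = S_1/S_0.
  S_0^{−1} = 7^{−1} = 2 (mod 13), so α_err = 2·2 = 4 ≡ 4 = α_5. Error position i = 5.
  Consistency check: S_2/S_1 = 8·7 = 56 ≡ 4 = α_err ✓ (single-error assumption holds).
Step 4: error magnitude e = S_0/v_5 = S_0·∏_{j≠5}(α_5 − α_j) = 7·6 = 42 ≡ 3 (mod 13).
Step 5: correct position 5: c_5 = r_5 − e = 0 − 3 ≡ 10 (mod 13). Hence c = [11, 9, 3, 1, 10].
  Check: interpolating c through the α_i gives m(x) = 8 + 7·x (degree < 2) with m(α_i) = c_i for every i, so c is indeed a codeword.


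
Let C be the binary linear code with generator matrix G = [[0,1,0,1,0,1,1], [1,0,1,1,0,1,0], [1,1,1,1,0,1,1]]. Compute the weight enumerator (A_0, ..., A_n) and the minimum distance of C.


Weight distribution: A_0 = 1, A_2 = 3, A_4 = 3, A_6 = 1. Minimum distance d = 2.

Enumerate all 2^3 = 8 messages m ∈ F_2^3.
For each, compute codeword c = mG in F_2^7, then tally its weight.
  m = 000 → c = 0000000, weight = 0.
  m = 100 → c = 0101011, weight = 4.
  m = 010 → c = 1011010, weight = 4.
  m = 110 → c = 1110001, weight = 4.
  m = 001 → c = 1111011, weight = 6.
  m = 101 → c = 1010000, weight = 2.
  m = 011 → c = 0100001, weight = 2.
  m = 111 → c = 0001010, weight = 2.
Tally weights:
  weight 0: 1 codewords.
  weight 2: 3 codewords.
  weight 4: 3 codewords.
  weight 6: 1 codewords.
Minimum distance d = smallest w > 0 with A_w > 0 = 2.
Sanity: Σ A_w = 8 = 2^3 = 8 ✓.


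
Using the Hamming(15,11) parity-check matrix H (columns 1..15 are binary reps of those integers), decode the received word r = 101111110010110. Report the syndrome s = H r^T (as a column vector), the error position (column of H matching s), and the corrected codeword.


s = (0, 0, 1, 0)^T, error position = 2, corrected codeword c = 111111110010110

Compute s = H r^T mod 2 one row at a time:
  s_1 = 1 + 0 + 0 + 1 + 0 + 1 + 1 + 0 = 4 ≡ 0 (mod 2).
  s_2 = 1 + 1 + 1 + 1 + 0 + 1 + 1 + 0 = 6 ≡ 0 (mod 2).
  s_3 = 0 + 1 + 1 + 1 + 0 + 1 + 1 + 0 = 5 ≡ 1 (mod 2).
  s_4 = 1 + 1 + 1 + 1 + 0 + 1 + 1 + 0 = 6 ≡ 0 (mod 2).
s = (0, 0, 1, 0)^T — this equals column 2 of H (binary 0010), so error is at position 2.
Correct: flip bit 2 of r = 101111110010110 to get c = 111111110010110.


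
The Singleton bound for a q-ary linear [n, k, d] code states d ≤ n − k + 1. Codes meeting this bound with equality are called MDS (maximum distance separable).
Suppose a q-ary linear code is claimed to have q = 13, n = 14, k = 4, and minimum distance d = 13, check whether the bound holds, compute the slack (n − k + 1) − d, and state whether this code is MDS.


Singleton RHS = n − k + 1 = 11, slack = -2, bound violated (no such code; not MDS).

Singleton bound: d ≤ n − k + 1.
Here n = 14, k = 4, so n − k + 1 = 11.
Given d = 13, check d ≤ 11: NO.
Slack = (n − k + 1) − d = -2.
The slack is negative: d = 13 exceeds n − k + 1 = 11 by 2, so the Singleton bound is violated and no linear [14, 4, 13]_13 code can exist. In particular it is not MDS (MDS requires d = n − k + 1 exactly).
Description: the claimed parameters are [14, 4, 13]_13; such a code would be impossible (violates the Singleton bound).


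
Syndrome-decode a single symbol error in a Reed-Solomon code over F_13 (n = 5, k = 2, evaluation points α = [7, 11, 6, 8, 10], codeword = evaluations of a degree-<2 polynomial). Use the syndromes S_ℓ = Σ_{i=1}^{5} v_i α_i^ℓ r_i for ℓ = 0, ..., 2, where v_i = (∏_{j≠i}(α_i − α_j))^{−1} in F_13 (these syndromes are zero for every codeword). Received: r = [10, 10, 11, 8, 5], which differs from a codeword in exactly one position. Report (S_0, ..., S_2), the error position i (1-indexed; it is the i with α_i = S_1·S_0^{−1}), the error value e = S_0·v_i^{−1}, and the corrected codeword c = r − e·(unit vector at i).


S = (7, 10, 5), error at position 1, error magnitude e = 7, c = [3, 10, 11, 8, 5].

Step 1: column multipliers v_i = (∏_{j≠i}(α_i − α_j))^{−1} mod 13.
  i = 1 (α = 7): (7−11)(7−6)(7−8)(7−10) = (−4)·1·(−1)·(−3) = −12 ≡ 1, so v_1 = 1^{−1} = 1 (mod 13).
  i = 2 (α = 11): (11−7)(11−6)(11−8)(11−10) = 4·5·3·1 = 60 ≡ 8, so v_2 = 8^{−1} = 5 (mod 13).
  i = 3 (α = 6): (6−7)(6−11)(6−8)(6−10) = (−1)·(−5)·(−2)·(−4) = 40 ≡ 1, so v_3 = 1^{−1} = 1 (mod 13).
  i = 4 (α = 8): (8−7)(8−11)(8−6)(8−10) = 1·(−3)·2·(−2) = 12 ≡ 12, so v_4 = 12^{−1} = 12 (mod 13).
  i = 5 (α = 10): (10−7)(10−11)(10−6)(10−8) = 3·(−1)·4·2 = −24 ≡ 2, so v_5 = 2^{−1} = 7 (mod 13).
  v = [1, 5, 1, 12, 7].
Step 2: syndromes of r = [10, 10, 11, 8, 5] (all sums mod 13).
  S_0 = Σ v_i r_i = 1·10 + 5·10 + 1·11 + 12·8 + 7·5 = 202 ≡ 7.
  S_1 = Σ v_i α_i r_i = 1·7·10 + 5·11·10 + 1·6·11 + 12·8·8 + 7·10·5 = 1804 ≡ 10.
  α_i^2 mod 13 = [10, 4, 10, 12, 9].
  S_2 = Σ v_i α_i^2 r_i = 1·10·10 + 5·4·10 + 1·10·11 + 12·12·8 + 7·9·5 = 1877 ≡ 5.
  S = (7, 10, 5) ≠ 0, so r is not a codeword (an error is present).
Step 3: locate the error. For a single error e at position i, S_ℓ = v_i·e·α_i^ℓ, so α_err = S_1/S_0.
  S_0^{−1} = 7^{−1} = 2 (mod 13), so α_err = 10·2 = 20 ≡ 7 = α_1. Error position i = 1.
  Consistency check: S_2/S_1 = 5·4 = 20 ≡ 7 = α_err ✓ (single-error assumption holds).
Step 4: error magnitude e = S_0/v_1 = S_0·∏_{j≠1}(α_1 − α_j) = 7·1 = 7 ≡ 7 (mod 13).
Step 5: correct position 1: c_1 = r_1 − e = 10 − 7 ≡ 3 (mod 13). Hence c = [3, 10, 11, 8, 5].
  Check: interpolating c through the α_i gives m(x) = 7 + 5·x (degree < 2) with m(α_i) = c_i for every i, so c is indeed a codeword.


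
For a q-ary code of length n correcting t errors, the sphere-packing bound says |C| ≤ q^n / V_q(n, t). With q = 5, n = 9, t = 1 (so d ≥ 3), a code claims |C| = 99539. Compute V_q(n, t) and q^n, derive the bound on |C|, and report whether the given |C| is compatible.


V_q(n, t) = 37, q^n = 1953125, Hamming bound = 52787, |C| = 99539 > bound (violated).

Step 1: Compute V_q(n, t) = Σ_{j=0}^1 C(n, j) (q−1)^j.
  j = 0: C(9,0)·(4)^0 = 1·1 = 1.
  j = 1: C(9,1)·(4)^1 = 9·4 = 36.
  V_q(n, t) = 1 + 36 = 37.
Step 2: q^n = 5^9 = 1953125.
Step 3: Hamming bound ⌊q^n / V_q(n,t)⌋ = ⌊1953125/37⌋ = 52787.
Step 4: Compare |C| = 99539 to 52787: violated.
The claimed |C| lies above the Hamming bound, so no 5-ary code of length 9 with d ≥ 3 can have 99539 codewords.


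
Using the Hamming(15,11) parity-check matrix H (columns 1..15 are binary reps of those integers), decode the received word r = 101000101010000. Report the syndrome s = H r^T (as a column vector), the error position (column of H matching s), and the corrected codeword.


s = (0, 1, 1, 1)^T, error position = 7, corrected codeword c = 101000001010000

Compute s = H r^T mod 2 one row at a time:
  s_1 = 0 + 1 + 0 + 1 + 0 + 0 + 0 + 0 = 2 ≡ 0 (mod 2).
  s_2 = 0 + 0 + 0 + 1 + 0 + 0 + 0 + 0 = 1 ≡ 1 (mod 2).
  s_3 = 0 + 1 + 0 + 1 + 0 + 1 + 0 + 0 = 3 ≡ 1 (mod 2).
  s_4 = 1 + 1 + 0 + 1 + 1 + 1 + 0 + 0 = 5 ≡ 1 (mod 2).
s = (0, 1, 1, 1)^T — this equals column 7 of H (binary 0111), so error is at position 7.
Correct: flip bit 7 of r = 101000101010000 to get c = 101000001010000.


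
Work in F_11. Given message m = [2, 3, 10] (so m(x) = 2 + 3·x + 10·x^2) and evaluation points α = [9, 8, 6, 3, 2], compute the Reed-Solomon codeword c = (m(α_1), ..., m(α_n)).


c = [3, 6, 6, 2, 4]

Message polynomial: m(x) = 2 + 3·x + 10·x^2 (mod 11).
For each evaluation point α_i, compute m(α_i) mod 11:
  α_1 = 9: Horner steps 10 → 5 → 3, so m(9) = 3.
  α_2 = 8: Horner steps 10 → 6 → 6, so m(8) = 6.
  α_3 = 6: Horner steps 10 → 8 → 6, so m(6) = 6.
  α_4 = 3: Horner steps 10 → 0 → 2, so m(3) = 2.
  α_5 = 2: Horner steps 10 → 1 → 4, so m(2) = 4.
Codeword c = [3, 6, 6, 2, 4] ∈ F_11^5.


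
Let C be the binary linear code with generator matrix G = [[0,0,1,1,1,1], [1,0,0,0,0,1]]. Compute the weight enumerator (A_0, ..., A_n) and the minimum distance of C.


Weight distribution: A_0 = 1, A_2 = 1, A_4 = 2. Minimum distance d = 2.

Enumerate all 2^2 = 4 messages m ∈ F_2^2.
For each, compute codeword c = mG in F_2^6, then tally its weight.
  m = 00 → c = 000000, weight = 0.
  m = 10 → c = 001111, weight = 4.
  m = 01 → c = 100001, weight = 2.
  m = 11 → c = 101110, weight = 4.
Tally weights:
  weight 0: 1 codewords.
  weight 2: 1 codewords.
  weight 4: 2 codewords.
Minimum distance d = smallest w > 0 with A_w > 0 = 2.
Sanity: Σ A_w = 4 = 2^2 = 4 ✓.


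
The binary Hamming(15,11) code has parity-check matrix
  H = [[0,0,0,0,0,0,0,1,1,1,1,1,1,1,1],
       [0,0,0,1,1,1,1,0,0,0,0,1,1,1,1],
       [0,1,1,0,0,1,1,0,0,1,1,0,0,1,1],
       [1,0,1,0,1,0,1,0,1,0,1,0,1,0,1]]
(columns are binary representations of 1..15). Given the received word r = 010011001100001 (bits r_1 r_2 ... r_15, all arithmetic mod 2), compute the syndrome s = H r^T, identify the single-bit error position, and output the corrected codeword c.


s = (1, 1, 0, 1)^T, error position = 13, corrected codeword c = 010011001100101

Compute s = H r^T mod 2 one row at a time:
  s_1 = 0 + 1 + 1 + 0 + 0 + 0 + 0 + 1 = 3 ≡ 1 (mod 2).
  s_2 = 0 + 1 + 1 + 0 + 0 + 0 + 0 + 1 = 3 ≡ 1 (mod 2).
  s_3 = 1 + 0 + 1 + 0 + 1 + 0 + 0 + 1 = 4 ≡ 0 (mod 2).
  s_4 = 0 + 0 + 1 + 0 + 1 + 0 + 0 + 1 = 3 ≡ 1 (mod 2).
s = (1, 1, 0, 1)^T — this equals column 13 of H (binary 1101), so error is at position 13.
Correct: flip bit 13 of r = 010011001100001 to get c = 010011001100101.


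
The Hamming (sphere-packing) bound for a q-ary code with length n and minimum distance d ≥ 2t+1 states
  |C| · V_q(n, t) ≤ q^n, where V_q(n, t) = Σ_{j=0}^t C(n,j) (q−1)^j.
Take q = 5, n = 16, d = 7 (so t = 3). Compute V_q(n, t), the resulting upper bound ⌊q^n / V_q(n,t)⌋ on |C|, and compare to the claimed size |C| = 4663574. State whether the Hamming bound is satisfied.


V_q(n, t) = 37825, q^n = 152587890625, Hamming bound = 4034048, |C| = 4663574 > bound (violated).

Step 1: Compute V_q(n, t) = Σ_{j=0}^3 C(n, j) (q−1)^j.
  j = 0: C(16,0)·(4)^0 = 1·1 = 1.
  j = 1: C(16,1)·(4)^1 = 16·4 = 64.
  j = 2: C(16,2)·(4)^2 = 120·16 = 1920.
  j = 3: C(16,3)·(4)^3 = 560·64 = 35840.
  V_q(n, t) = 1 + 64 + 1920 + 35840 = 37825.
Step 2: q^n = 5^16 = 152587890625.
Step 3: Hamming bound ⌊q^n / V_q(n,t)⌋ = ⌊152587890625/37825⌋ = 4034048.
Step 4: Compare |C| = 4663574 to 4034048: violated.
The claimed |C| lies above the Hamming bound, so no 5-ary code of length 16 with d ≥ 7 can have 4663574 codewords.


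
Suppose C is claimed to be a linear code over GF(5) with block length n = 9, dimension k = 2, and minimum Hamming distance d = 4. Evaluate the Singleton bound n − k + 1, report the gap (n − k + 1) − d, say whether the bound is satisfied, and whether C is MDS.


Singleton RHS = n − k + 1 = 8, slack = 4, bound satisfied, not MDS.

Singleton bound: d ≤ n − k + 1.
Here n = 9, k = 2, so n − k + 1 = 8.
Given d = 4, check d ≤ 8: YES.
Slack = (n − k + 1) − d = 4.
The code is NOT MDS (slack = 4 > 0).
Description: the claimed parameters are [9, 2, 4]_5; such a code would be non-MDS.


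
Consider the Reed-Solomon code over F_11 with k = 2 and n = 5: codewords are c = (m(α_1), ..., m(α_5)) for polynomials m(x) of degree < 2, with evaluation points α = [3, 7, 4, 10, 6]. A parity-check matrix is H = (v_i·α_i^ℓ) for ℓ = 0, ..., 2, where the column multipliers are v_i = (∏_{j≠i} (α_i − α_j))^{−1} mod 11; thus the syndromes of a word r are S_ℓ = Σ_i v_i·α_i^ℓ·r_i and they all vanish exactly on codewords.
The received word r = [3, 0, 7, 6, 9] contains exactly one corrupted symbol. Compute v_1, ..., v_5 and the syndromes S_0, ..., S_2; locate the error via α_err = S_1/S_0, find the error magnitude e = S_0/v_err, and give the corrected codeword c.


S = (3, 1, 4), error at position 3, error magnitude e = 2, c = [3, 0, 5, 6, 9].

Step 1: column multipliers v_i = (∏_{j≠i}(α_i − α_j))^{−1} mod 11.
  i = 1 (α = 3): (3−7)(3−4)(3−10)(3−6) = (−4)·(−1)·(−7)·(−3) = 84 ≡ 7, so v_1 = 7^{−1} = 8 (mod 11).
  i = 2 (α = 7): (7−3)(7−4)(7−10)(7−6) = 4·3·(−3)·1 = −36 ≡ 8, so v_2 = 8^{−1} = 7 (mod 11).
  i = 3 (α = 4): (4−3)(4−7)(4−10)(4−6) = 1·(−3)·(−6)·(−2) = −36 ≡ 8, so v_3 = 8^{−1} = 7 (mod 11).
  i = 4 (α = 10): (10−3)(10−7)(10−4)(10−6) = 7·3·6·4 = 504 ≡ 9, so v_4 = 9^{−1} = 5 (mod 11).
  i = 5 (α = 6): (6−3)(6−7)(6−4)(6−10) = 3·(−1)·2·(−4) = 24 ≡ 2, so v_5 = 2^{−1} = 6 (mod 11).
  v = [8, 7, 7, 5, 6].
Step 2: syndromes of r = [3, 0, 7, 6, 9] (all sums mod 11).
  S_0 = Σ v_i r_i = 8·3 + 7·0 + 7·7 + 5·6 + 6·9 = 157 ≡ 3.
  S_1 = Σ v_i α_i r_i = 8·3·3 + 7·7·0 + 7·4·7 + 5·10·6 + 6·6·9 = 892 ≡ 1.
  α_i^2 mod 11 = [9, 5, 5, 1, 3].
  S_2 = Σ v_i α_i^2 r_i = 8·9·3 + 7·5·0 + 7·5·7 + 5·1·6 + 6·3·9 = 653 ≡ 4.
  S = (3, 1, 4) ≠ 0, so r is not a codeword (an error is present).
Step 3: locate the error. For a single error e at position i, S_ℓ = v_i·e·α_i^ℓ, so α_err = S_1/S_0.
  S_0^{−1} = 3^{−1} = 4 (mod 11), so α_err = 1·4 = 4 ≡ 4 = α_3. Error position i = 3.
  Consistency check: S_2/S_1 = 4·1 = 4 ≡ 4 = α_err ✓ (single-error assumption holds).
Step 4: error magnitude e = S_0/v_3 = S_0·∏_{j≠3}(α_3 − α_j) = 3·8 = 24 ≡ 2 (mod 11).
Step 5: correct position 3: c_3 = r_3 − e = 7 − 2 ≡ 5 (mod 11). Hence c = [3, 0, 5, 6, 9].
  Check: interpolating c through the α_i gives m(x) = 8 + 2·x (degree < 2) with m(α_i) = c_i for every i, so c is indeed a codeword.
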